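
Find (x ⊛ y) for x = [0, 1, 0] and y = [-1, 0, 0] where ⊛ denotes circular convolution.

(x ⊛ y)[n] = Σ(m=0 to 2) x[m] · y[(n-m) mod 3]

Computing each output sample:
(x ⊛ y)[0] = 0
(x ⊛ y)[1] = -1
(x ⊛ y)[2] = 0

x ⊛ y = [0, -1, 0]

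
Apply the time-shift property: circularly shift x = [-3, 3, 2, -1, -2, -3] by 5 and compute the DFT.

Time shift by 5: X_shifted[k] = ω_6^(5k) · X[k]
Shifted x = [3, 2, -1, -2, -3, -3]

DFT(x[n-5]) = [-4, 6.5000-6.0622i, 3.5000-2.5981i, 2, 3.5000+2.5981i, 6.5000+6.0622i]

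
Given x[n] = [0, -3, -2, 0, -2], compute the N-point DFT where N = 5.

X[k] = Σ(n=0 to 4) x[n] · ω_5^(nk)
where ω_5 = e^(-2πi/5)

Computing each X[k]:
X[0] = -7
X[1] = 0.0729+2.1266i
X[2] = 3.4271-1.3143i
X[3] = 3.4271+1.3143i
X[4] = 0.0729-2.1266i

X = [-7, 0.0729+2.1266i, 3.4271-1.3143i, 3.4271+1.3143i, 0.0729-2.1266i]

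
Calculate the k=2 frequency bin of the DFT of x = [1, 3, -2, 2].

X[2] = Σ(n=0 to 3) x[n] · ω_4^(2n) where ω_4 = e^(-2πi/4)
= (1)·ω_4^0 + (3)·ω_4^2 + (-2)·ω_4^4 + (2)·ω_4^6

X[2] = -6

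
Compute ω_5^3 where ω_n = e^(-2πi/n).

ω_5^3 = e^(-2πi·3/5)
= cos(-2π·3/5) + i·sin(-2π·3/5)
= cos(-6π/5) + i·sin(-6π/5)

ω_5^3 = cos(-6π/5) + i·sin(-6π/5) = -0.8090+0.5878i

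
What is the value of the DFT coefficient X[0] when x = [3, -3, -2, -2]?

X[0] = Σ(n=0 to 3) x[n] · ω_4^0 = Σ x[n]
= (3) + (-3) + (-2) + (-2)

X[0] = -4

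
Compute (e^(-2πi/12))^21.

Since ω_12^12 = 1, powers reduce modulo 12.
21 mod 12 = 9
So ω_12^21 = ω_12^9 = e^(-2πi·9/12)

ω_12^21 = ω_12^9 = 1i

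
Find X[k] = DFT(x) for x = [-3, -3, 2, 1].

X[k] = Σ(n=0 to 3) x[n] · ω_4^(nk)
where ω_4 = e^(-2πi/4)

Computing each X[k]:
X[0] = -3
X[1] = -5+4i
X[2] = 1
X[3] = -5-4i

X = [-3, -5+4i, 1, -5-4i]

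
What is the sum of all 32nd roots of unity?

Sum of all nth roots of unity equals 0 for n > 1 (geometric series with r ≠ 1).

0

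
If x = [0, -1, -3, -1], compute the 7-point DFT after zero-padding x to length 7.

Original 4-point DFT: [-5, 3, -1, 3]
Zero-padded 7-point DFT provides frequency interpolation.

DFT_7([x, 0, ...]) = [-5, 0.9450+4.1405i, 2.3019-1.1086i, -0.7470-0.9367i, -0.7470+0.9367i, 2.3019+1.1086i, 0.9450-4.1405i]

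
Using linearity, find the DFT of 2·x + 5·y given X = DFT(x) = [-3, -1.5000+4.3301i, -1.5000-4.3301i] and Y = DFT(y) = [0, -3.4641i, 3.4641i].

By linearity: DFT(2x + 5y) = 2·DFT(x) + 5·DFT(y)
= 2·[-3, -1.5000+4.3301i, -1.5000-4.3301i] + 5·[0, -3.4641i, 3.4641i]

Computing element-wise:
Z[0] = 2·(-3) + 5·(0) = -6
Z[1] = 2·(-1.5000+4.3301i) + 5·(-3.4641i) = -3.0000-8.6603i
Z[2] = 2·(-1.5000-4.3301i) + 5·(3.4641i) = -3.0000+8.6603i

DFT(2x + 5y) = 2·X + 5·Y = [-6, -3.0000-8.6603i, -3.0000+8.6603i]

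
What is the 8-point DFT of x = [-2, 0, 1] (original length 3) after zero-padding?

Original 3-point DFT: [-1, -2.5000+0.8660i, -2.5000-0.8660i]
Zero-padded 8-point DFT provides frequency interpolation.

DFT_8([x, 0, ...]) = [-1, -2-1i, -3, -2+1i, -1, -2-1i, -3, -2+1i]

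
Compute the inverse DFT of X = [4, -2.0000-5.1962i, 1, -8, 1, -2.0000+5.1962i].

x[n] = (1/6) Σ(k=0 to 5) X[k] · e^(2πikn/6)

Computing each x[n]:
x[0] = -1
x[1] = 3
x[2] = 1
x[3] = 3
x[4] = -2
x[5] = 0

x = [-1, 3, 1, 3, -2, 0]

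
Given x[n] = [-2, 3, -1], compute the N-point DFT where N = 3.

X[k] = Σ(n=0 to 2) x[n] · ω_3^(nk)
where ω_3 = e^(-2πi/3)

Computing each X[k]:
X[0] = 0
X[1] = -3.0000-3.4641i
X[2] = -3.0000+3.4641i

X = [0, -3.0000-3.4641i, -3.0000+3.4641i]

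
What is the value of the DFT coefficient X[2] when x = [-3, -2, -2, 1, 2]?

X[2] = Σ(n=0 to 4) x[n] · ω_5^(2n) where ω_5 = e^(-2πi/5)
= (-3)·ω_5^0 + (-2)·ω_5^2 + (-2)·ω_5^4 + (1)·ω_5^6 + (2)·ω_5^8

X[2] = -3.3090-0.5020i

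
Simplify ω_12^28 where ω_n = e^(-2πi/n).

Since ω_12^12 = 1, powers reduce modulo 12.
28 mod 12 = 4
So ω_12^28 = ω_12^4 = e^(-2πi·4/12)

ω_12^28 = ω_12^4 = -0.5000-0.8660i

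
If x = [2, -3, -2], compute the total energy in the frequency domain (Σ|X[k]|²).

Parseval: Σ|x[n]|² = (1/N)Σ|X[k]|², so Σ|X[k]|² = N·Σ|x[n]|² = 3·17.0000

Σ|X[k]|² = N·Σ|x[n]|² = 3·17.0000 = 51.0000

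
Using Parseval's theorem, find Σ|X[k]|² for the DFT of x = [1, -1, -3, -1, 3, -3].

Parseval: Σ|x[n]|² = (1/N)Σ|X[k]|², so Σ|X[k]|² = N·Σ|x[n]|² = 6·30.0000

Σ|X[k]|² = N·Σ|x[n]|² = 6·30.0000 = 180.0000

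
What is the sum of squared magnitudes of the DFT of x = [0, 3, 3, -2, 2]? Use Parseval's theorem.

Parseval: Σ|x[n]|² = (1/N)Σ|X[k]|², so Σ|X[k]|² = N·Σ|x[n]|² = 5·26.0000

Σ|X[k]|² = N·Σ|x[n]|² = 5·26.0000 = 130.0000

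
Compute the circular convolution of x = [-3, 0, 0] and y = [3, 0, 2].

(x ⊛ y)[n] = Σ(m=0 to 2) x[m] · y[(n-m) mod 3]

Computing each output sample:
(x ⊛ y)[0] = -9
(x ⊛ y)[1] = 0
(x ⊛ y)[2] = -6

x ⊛ y = [-9, 0, -6]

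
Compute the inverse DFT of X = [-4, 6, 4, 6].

x[n] = (1/4) Σ(k=0 to 3) X[k] · e^(2πikn/4)

Computing each x[n]:
x[0] = 3
x[1] = -2
x[2] = -3
x[3] = -2

x = [3, -2, -3, -2]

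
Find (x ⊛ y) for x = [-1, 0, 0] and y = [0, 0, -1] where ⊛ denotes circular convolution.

(x ⊛ y)[n] = Σ(m=0 to 2) x[m] · y[(n-m) mod 3]

Computing each output sample:
(x ⊛ y)[0] = 0
(x ⊛ y)[1] = 0
(x ⊛ y)[2] = 1

x ⊛ y = [0, 0, 1]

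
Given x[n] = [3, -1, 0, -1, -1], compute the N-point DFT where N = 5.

X[k] = Σ(n=0 to 4) x[n] · ω_5^(nk)
where ω_5 = e^(-2πi/5)

Computing each X[k]:
X[0] = 0
X[1] = 3.1910-0.5878i
X[2] = 4.3090+0.9511i
X[3] = 4.3090-0.9511i
X[4] = 3.1910+0.5878i

X = [0, 3.1910-0.5878i, 4.3090+0.9511i, 4.3090-0.9511i, 3.1910+0.5878i]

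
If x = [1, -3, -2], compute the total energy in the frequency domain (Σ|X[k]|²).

Parseval: Σ|x[n]|² = (1/N)Σ|X[k]|², so Σ|X[k]|² = N·Σ|x[n]|² = 3·14.0000

Σ|X[k]|² = N·Σ|x[n]|² = 3·14.0000 = 42.0000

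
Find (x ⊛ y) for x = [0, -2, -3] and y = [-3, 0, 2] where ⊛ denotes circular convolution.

(x ⊛ y)[n] = Σ(m=0 to 2) x[m] · y[(n-m) mod 3]

Computing each output sample:
(x ⊛ y)[0] = -4
(x ⊛ y)[1] = 0
(x ⊛ y)[2] = 9

x ⊛ y = [-4, 0, 9]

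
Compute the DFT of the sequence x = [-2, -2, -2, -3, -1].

X[k] = Σ(n=0 to 4) x[n] · ω_5^(nk)
where ω_5 = e^(-2πi/5)

Computing each X[k]:
X[0] = -10
X[1] = 1.1180+0.3633i
X[2] = -1.1180+1.5388i
X[3] = -1.1180-1.5388i
X[4] = 1.1180-0.3633i

X = [-10, 1.1180+0.3633i, -1.1180+1.5388i, -1.1180-1.5388i, 1.1180-0.3633i]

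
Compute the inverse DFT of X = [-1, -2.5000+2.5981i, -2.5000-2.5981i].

x[n] = (1/3) Σ(k=0 to 2) X[k] · e^(2πikn/3)

Computing each x[n]:
x[0] = -2
x[1] = -1
x[2] = 2

x = [-2, -1, 2]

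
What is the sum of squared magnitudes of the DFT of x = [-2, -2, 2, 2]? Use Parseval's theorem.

Parseval: Σ|x[n]|² = (1/N)Σ|X[k]|², so Σ|X[k]|² = N·Σ|x[n]|² = 4·16.0000

Σ|X[k]|² = N·Σ|x[n]|² = 4·16.0000 = 64.0000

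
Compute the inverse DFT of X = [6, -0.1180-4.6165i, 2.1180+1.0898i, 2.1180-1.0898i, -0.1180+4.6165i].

x[n] = (1/5) Σ(k=0 to 4) X[k] · e^(2πikn/5)

Computing each x[n]:
x[0] = 2
x[1] = 2
x[2] = 3
x[3] = 0
x[4] = -1

x = [2, 2, 3, 0, -1]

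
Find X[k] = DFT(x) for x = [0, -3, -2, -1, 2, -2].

X[k] = Σ(n=0 to 5) x[n] · ω_6^(nk)
where ω_6 = e^(-2πi/6)

Computing each X[k]:
X[0] = -6
X[1] = -1.5000+4.3301i
X[2] = 1.5000-2.5981i
X[3] = 6
X[4] = 1.5000+2.5981i
X[5] = -1.5000-4.3301i

X = [-6, -1.5000+4.3301i, 1.5000-2.5981i, 6, 1.5000+2.5981i, -1.5000-4.3301i]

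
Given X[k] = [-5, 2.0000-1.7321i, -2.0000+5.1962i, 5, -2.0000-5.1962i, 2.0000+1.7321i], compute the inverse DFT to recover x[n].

x[n] = (1/6) Σ(k=0 to 5) X[k] · e^(2πikn/6)

Computing each x[n]:
x[0] = 0
x[1] = -2
x[2] = 2
x[3] = -3
x[4] = -2
x[5] = 0

x = [0, -2, 2, -3, -2, 0]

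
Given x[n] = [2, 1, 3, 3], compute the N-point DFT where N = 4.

X[k] = Σ(n=0 to 3) x[n] · ω_4^(nk)
where ω_4 = e^(-2πi/4)

Computing each X[k]:
X[0] = 9
X[1] = -1+2i
X[2] = 1
X[3] = -1-2i

X = [9, -1+2i, 1, -1-2i]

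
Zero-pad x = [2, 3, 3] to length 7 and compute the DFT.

Original 3-point DFT: [8, -1, -1]
Zero-padded 7-point DFT provides frequency interpolation.

DFT_7([x, 0, ...]) = [8, 3.2029-5.2703i, -1.3705-1.6231i, 1.1676+1.0438i, 1.1676-1.0438i, -1.3705+1.6231i, 3.2029+5.2703i]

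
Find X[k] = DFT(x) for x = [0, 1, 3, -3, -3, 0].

X[k] = Σ(n=0 to 5) x[n] · ω_6^(nk)
where ω_6 = e^(-2πi/6)

Computing each X[k]:
X[0] = -2
X[1] = 3.5000-6.0622i
X[2] = -3.5000+4.3301i
X[3] = 2
X[4] = -3.5000-4.3301i
X[5] = 3.5000+6.0622i

X = [-2, 3.5000-6.0622i, -3.5000+4.3301i, 2, -3.5000-4.3301i, 3.5000+6.0622i]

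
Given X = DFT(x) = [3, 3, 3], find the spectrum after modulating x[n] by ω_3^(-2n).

Modulation property: DFT(ω_3^(-2n)·x[n]) = X[(k-2) mod 3], so circularly shift X by 2 positions.

X[k-2] = [3, 3, 3]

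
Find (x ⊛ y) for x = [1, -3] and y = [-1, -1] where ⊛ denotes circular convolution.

(x ⊛ y)[n] = Σ(m=0 to 1) x[m] · y[(n-m) mod 2]

Computing each output sample:
(x ⊛ y)[0] = 2
(x ⊛ y)[1] = 2

x ⊛ y = [2, 2]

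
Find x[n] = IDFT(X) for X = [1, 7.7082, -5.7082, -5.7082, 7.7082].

x[n] = (1/5) Σ(k=0 to 4) X[k] · e^(2πikn/5)

Computing each x[n]:
x[0] = 1
x[1] = 3
x[2] = -3
x[3] = -3
x[4] = 3

x = [1, 3, -3, -3, 3]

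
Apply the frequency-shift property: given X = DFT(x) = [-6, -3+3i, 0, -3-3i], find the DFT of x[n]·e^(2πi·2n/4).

Modulation property: DFT(ω_4^(-2n)·x[n]) = X[(k-2) mod 4], so circularly shift X by 2 positions.

X[k-2] = [0, -3-3i, -6, -3+3i]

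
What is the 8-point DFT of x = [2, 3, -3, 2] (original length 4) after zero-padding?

Original 4-point DFT: [4, 5-1i, -6, 5+1i]
Zero-padded 8-point DFT provides frequency interpolation.

DFT_8([x, 0, ...]) = [4, 2.7071-0.5355i, 5-1i, 1.2929-6.5355i, -6, 1.2929+6.5355i, 5+1i, 2.7071+0.5355i]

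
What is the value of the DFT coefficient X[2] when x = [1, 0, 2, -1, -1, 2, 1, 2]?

X[2] = Σ(n=0 to 7) x[n] · ω_8^(2n) where ω_8 = e^(-2πi/8)
= (1)·ω_8^0 + (0)·ω_8^2 + (2)·ω_8^4 + (-1)·ω_8^6 + (-1)·ω_8^8 + (2)·ω_8^10 + (1)·ω_8^12 + (2)·ω_8^14

X[2] = -3-1i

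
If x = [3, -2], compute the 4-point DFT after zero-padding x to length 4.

Original 2-point DFT: [1, 5]
Zero-padded 4-point DFT provides frequency interpolation.

DFT_4([x, 0, ...]) = [1, 3+2i, 5, 3-2i]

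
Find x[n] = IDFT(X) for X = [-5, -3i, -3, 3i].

x[n] = (1/4) Σ(k=0 to 3) X[k] · e^(2πikn/4)

Computing each x[n]:
x[0] = -2
x[1] = 1
x[2] = -2
x[3] = -2

x = [-2, 1, -2, -2]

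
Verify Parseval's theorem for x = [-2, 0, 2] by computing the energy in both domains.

Time domain:
Σ|x[n]|² = |-2|² + |0|² + |2|² = 8.0000

Frequency domain:
(1/3)Σ|X[k]|² = (1/3)(|0|² + |-3.0000+1.7321i|² + |-3.0000-1.7321i|²) = (1/3)·24.0000 = 8.0000

Both sides agree, confirming Parseval's theorem.

Σ|x[n]|² = (1/N)Σ|X[k]|² = 8.0000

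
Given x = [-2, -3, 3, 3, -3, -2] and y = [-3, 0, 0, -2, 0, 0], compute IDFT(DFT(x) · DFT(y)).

(x ⊛ y)[n] = Σ(m=0 to 5) x[m] · y[(n-m) mod 6]

Computing each output sample:
(x ⊛ y)[0] = 0
(x ⊛ y)[1] = 15
(x ⊛ y)[2] = -5
(x ⊛ y)[3] = -5
(x ⊛ y)[4] = 15
(x ⊛ y)[5] = 0

x ⊛ y = [0, 15, -5, -5, 15, 0]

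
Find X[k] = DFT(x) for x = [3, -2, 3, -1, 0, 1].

X[k] = Σ(n=0 to 5) x[n] · ω_6^(nk)
where ω_6 = e^(-2πi/6)

Computing each X[k]:
X[0] = 4
X[1] = 2
X[2] = 1.0000+5.1962i
X[3] = 8
X[4] = 1.0000-5.1962i
X[5] = 2

X = [4, 2, 1.0000+5.1962i, 8, 1.0000-5.1962i, 2]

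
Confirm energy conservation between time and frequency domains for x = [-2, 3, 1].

Time domain:
Σ|x[n]|² = |-2|² + |3|² + |1|² = 14.0000

Frequency domain:
(1/3)Σ|X[k]|² = (1/3)(|2|² + |-4.0000-1.7321i|² + |-4.0000+1.7321i|²) = (1/3)·42.0000 = 14.0000

Both sides agree, confirming Parseval's theorem.

Σ|x[n]|² = (1/N)Σ|X[k]|² = 14.0000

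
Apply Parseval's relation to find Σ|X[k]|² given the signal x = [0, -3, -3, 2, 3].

Parseval: Σ|x[n]|² = (1/N)Σ|X[k]|², so Σ|X[k]|² = N·Σ|x[n]|² = 5·31.0000

Σ|X[k]|² = N·Σ|x[n]|² = 5·31.0000 = 155.0000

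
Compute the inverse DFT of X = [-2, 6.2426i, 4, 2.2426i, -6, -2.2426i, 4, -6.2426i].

x[n] = (1/8) Σ(k=0 to 7) X[k] · e^(2πikn/8)

Computing each x[n]:
x[0] = 0
x[1] = -1
x[2] = -3
x[3] = -1
x[4] = 0
x[5] = 2
x[6] = -1
x[7] = 2

x = [0, -1, -3, -1, 0, 2, -1, 2]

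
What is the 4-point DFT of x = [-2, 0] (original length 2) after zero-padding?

Original 2-point DFT: [-2, -2]
Zero-padded 4-point DFT provides frequency interpolation.

DFT_4([x, 0, ...]) = [-2, -2, -2, -2]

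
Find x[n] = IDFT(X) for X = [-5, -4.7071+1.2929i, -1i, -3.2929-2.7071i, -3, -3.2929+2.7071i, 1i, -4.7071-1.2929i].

x[n] = (1/8) Σ(k=0 to 7) X[k] · e^(2πikn/8)

Computing each x[n]:
x[0] = -3
x[1] = 0
x[2] = -2
x[3] = 0
x[4] = 1
x[5] = 0
x[6] = 0
x[7] = -1

x = [-3, 0, -2, 0, 1, 0, 0, -1]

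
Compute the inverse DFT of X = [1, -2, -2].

x[n] = (1/3) Σ(k=0 to 2) X[k] · e^(2πikn/3)

Computing each x[n]:
x[0] = -1
x[1] = 1
x[2] = 1

x = [-1, 1, 1]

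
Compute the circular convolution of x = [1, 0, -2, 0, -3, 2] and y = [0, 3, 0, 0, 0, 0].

(x ⊛ y)[n] = Σ(m=0 to 5) x[m] · y[(n-m) mod 6]

Computing each output sample:
(x ⊛ y)[0] = 6
(x ⊛ y)[1] = 3
(x ⊛ y)[2] = 0
(x ⊛ y)[3] = -6
(x ⊛ y)[4] = 0
(x ⊛ y)[5] = -9

x ⊛ y = [6, 3, 0, -6, 0, -9]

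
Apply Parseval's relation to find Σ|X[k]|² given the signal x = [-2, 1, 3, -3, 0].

Parseval: Σ|x[n]|² = (1/N)Σ|X[k]|², so Σ|X[k]|² = N·Σ|x[n]|² = 5·23.0000

Σ|X[k]|² = N·Σ|x[n]|² = 5·23.0000 = 115.0000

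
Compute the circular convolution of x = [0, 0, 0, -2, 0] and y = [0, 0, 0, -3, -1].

(x ⊛ y)[n] = Σ(m=0 to 4) x[m] · y[(n-m) mod 5]

Computing each output sample:
(x ⊛ y)[0] = 0
(x ⊛ y)[1] = 6
(x ⊛ y)[2] = 2
(x ⊛ y)[3] = 0
(x ⊛ y)[4] = 0

x ⊛ y = [0, 6, 2, 0, 0]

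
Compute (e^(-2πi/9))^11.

Since ω_9^9 = 1, powers reduce modulo 9.
11 mod 9 = 2
So ω_9^11 = ω_9^2 = e^(-2πi·2/9)

ω_9^11 = ω_9^2 = 0.1736-0.9848i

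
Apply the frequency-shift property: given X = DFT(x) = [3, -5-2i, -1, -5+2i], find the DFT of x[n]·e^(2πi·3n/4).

Modulation property: DFT(ω_4^(-3n)·x[n]) = X[(k-3) mod 4], so circularly shift X by 3 positions.

X[k-3] = [-5-2i, -1, -5+2i, 3]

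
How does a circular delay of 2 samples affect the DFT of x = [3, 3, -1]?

Time shift by 2: X_shifted[k] = ω_3^(2k) · X[k]
Shifted x = [3, -1, 3]

DFT(x[n-2]) = [5, 2.0000+3.4641i, 2.0000-3.4641i]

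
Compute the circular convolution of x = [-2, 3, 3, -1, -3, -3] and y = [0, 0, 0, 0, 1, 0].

(x ⊛ y)[n] = Σ(m=0 to 5) x[m] · y[(n-m) mod 6]

Computing each output sample:
(x ⊛ y)[0] = 3
(x ⊛ y)[1] = -1
(x ⊛ y)[2] = -3
(x ⊛ y)[3] = -3
(x ⊛ y)[4] = -2
(x ⊛ y)[5] = 3

x ⊛ y = [3, -1, -3, -3, -2, 3]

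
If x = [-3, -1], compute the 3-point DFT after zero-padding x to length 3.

Original 2-point DFT: [-4, -2]
Zero-padded 3-point DFT provides frequency interpolation.

DFT_3([x, 0, ...]) = [-4, -2.5000+0.8660i, -2.5000-0.8660i]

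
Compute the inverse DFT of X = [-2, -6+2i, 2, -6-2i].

x[n] = (1/4) Σ(k=0 to 3) X[k] · e^(2πikn/4)

Computing each x[n]:
x[0] = -3
x[1] = -2
x[2] = 3
x[3] = 0

x = [-3, -2, 3, 0]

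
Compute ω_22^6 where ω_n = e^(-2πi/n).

ω_22^6 = e^(-2πi·6/22)
= cos(-2π·6/22) + i·sin(-2π·6/22)
= cos(-12π/22) + i·sin(-12π/22)

ω_22^6 = cos(-12π/22) + i·sin(-12π/22) = -0.1423-0.9898i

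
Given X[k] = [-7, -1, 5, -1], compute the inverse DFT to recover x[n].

x[n] = (1/4) Σ(k=0 to 3) X[k] · e^(2πikn/4)

Computing each x[n]:
x[0] = -1
x[1] = -3
x[2] = 0
x[3] = -3

x = [-1, -3, 0, -3]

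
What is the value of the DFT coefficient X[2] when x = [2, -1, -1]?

X[2] = Σ(n=0 to 2) x[n] · ω_3^(2n) where ω_3 = e^(-2πi/3)
= (2)·ω_3^0 + (-1)·ω_3^2 + (-1)·ω_3^4

X[2] = 3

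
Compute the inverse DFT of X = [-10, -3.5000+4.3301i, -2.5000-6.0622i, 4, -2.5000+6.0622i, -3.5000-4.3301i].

x[n] = (1/6) Σ(k=0 to 5) X[k] · e^(2πikn/6)

Computing each x[n]:
x[0] = -3
x[1] = -2
x[2] = -3
x[3] = -2
x[4] = 3
x[5] = -3

x = [-3, -2, -3, -2, 3, -3]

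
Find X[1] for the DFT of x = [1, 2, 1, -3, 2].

X[1] = Σ(n=0 to 4) x[n] · ω_5^(1n) where ω_5 = e^(-2πi/5)
= (1)·ω_5^0 + (2)·ω_5^1 + (1)·ω_5^2 + (-3)·ω_5^3 + (2)·ω_5^4

X[1] = 3.8541-2.3511i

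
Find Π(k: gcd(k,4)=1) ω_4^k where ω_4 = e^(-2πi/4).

The primitive 4th roots of unity are ω_4^k for k coprime to 4: k ∈ {1, 3}
Their product equals the constant term of the cyclotomic polynomial Φ_4(x) up to sign.
For n ≥ 3, the product of all primitive nth roots of unity is 1. (For n=1 it is 1; for n=2 it is -1.)

1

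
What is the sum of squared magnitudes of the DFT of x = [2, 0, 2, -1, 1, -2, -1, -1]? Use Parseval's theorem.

Parseval: Σ|x[n]|² = (1/N)Σ|X[k]|², so Σ|X[k]|² = N·Σ|x[n]|² = 8·16.0000

Σ|X[k]|² = N·Σ|x[n]|² = 8·16.0000 = 128.0000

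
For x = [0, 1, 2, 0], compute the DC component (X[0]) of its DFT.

X[0] = Σ(n=0 to 3) x[n] · ω_4^0 = Σ x[n]
= (0) + (1) + (2) + (0)

X[0] = 3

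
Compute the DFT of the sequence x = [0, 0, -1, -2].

X[k] = Σ(n=0 to 3) x[n] · ω_4^(nk)
where ω_4 = e^(-2πi/4)

Computing each X[k]:
X[0] = -3
X[1] = 1-2i
X[2] = 1
X[3] = 1+2i

X = [-3, 1-2i, 1, 1+2i]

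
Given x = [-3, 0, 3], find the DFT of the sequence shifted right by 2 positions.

Time shift by 2: X_shifted[k] = ω_3^(2k) · X[k]
Shifted x = [0, 3, -3]

DFT(x[n-2]) = [0, -5.1962i, 5.1962i]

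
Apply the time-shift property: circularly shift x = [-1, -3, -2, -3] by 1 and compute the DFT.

Time shift by 1: X_shifted[k] = ω_4^(1k) · X[k]
Shifted x = [-3, -1, -3, -2]

DFT(x[n-1]) = [-9, -1i, -3, 1i]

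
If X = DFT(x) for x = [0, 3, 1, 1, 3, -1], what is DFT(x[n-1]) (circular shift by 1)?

Time shift by 1: X_shifted[k] = ω_6^(1k) · X[k]
Shifted x = [-1, 0, 3, 1, 1, 3]

DFT(x[n-1]) = [7, -2.5000+0.8660i, -3.5000+4.3301i, -1, -3.5000-4.3301i, -2.5000-0.8660i]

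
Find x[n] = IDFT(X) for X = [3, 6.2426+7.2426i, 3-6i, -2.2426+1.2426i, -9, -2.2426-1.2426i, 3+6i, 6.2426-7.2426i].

x[n] = (1/8) Σ(k=0 to 7) X[k] · e^(2πikn/8)

Computing each x[n]:
x[0] = 1
x[1] = 3
x[2] = -3
x[3] = -3
x[4] = -1
x[5] = 3
x[6] = 0
x[7] = 3

x = [1, 3, -3, -3, -1, 3, 0, 3]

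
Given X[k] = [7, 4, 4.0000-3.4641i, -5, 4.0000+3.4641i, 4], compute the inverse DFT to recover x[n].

x[n] = (1/6) Σ(k=0 to 5) X[k] · e^(2πikn/6)

Computing each x[n]:
x[0] = 3
x[1] = 3
x[2] = -2
x[3] = 2
x[4] = 0
x[5] = 1

x = [3, 3, -2, 2, 0, 1]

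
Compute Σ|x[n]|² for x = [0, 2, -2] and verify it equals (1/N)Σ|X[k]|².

Time domain:
Σ|x[n]|² = |0|² + |2|² + |-2|² = 8.0000

Frequency domain:
(1/3)Σ|X[k]|² = (1/3)(|0|² + |-3.4641i|² + |3.4641i|²) = (1/3)·24.0000 = 8.0000

Both sides agree, confirming Parseval's theorem.

Σ|x[n]|² = (1/N)Σ|X[k]|² = 8.0000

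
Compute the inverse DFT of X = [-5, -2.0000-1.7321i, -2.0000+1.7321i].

x[n] = (1/3) Σ(k=0 to 2) X[k] · e^(2πikn/3)

Computing each x[n]:
x[0] = -3
x[1] = 0
x[2] = -2

x = [-3, 0, -2]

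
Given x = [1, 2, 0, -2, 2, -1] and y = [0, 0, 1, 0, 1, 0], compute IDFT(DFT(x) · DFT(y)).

(x ⊛ y)[n] = Σ(m=0 to 5) x[m] · y[(n-m) mod 6]

Computing each output sample:
(x ⊛ y)[0] = 2
(x ⊛ y)[1] = -3
(x ⊛ y)[2] = 3
(x ⊛ y)[3] = 1
(x ⊛ y)[4] = 1
(x ⊛ y)[5] = 0

x ⊛ y = [2, -3, 3, 1, 1, 0]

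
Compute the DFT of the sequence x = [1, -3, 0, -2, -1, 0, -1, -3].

X[k] = Σ(n=0 to 7) x[n] · ω_8^(nk)
where ω_8 = e^(-2πi/8)

Computing each X[k]:
X[0] = -9
X[1] = -0.8284+0.4142i
X[2] = 1-2i
X[3] = 4.8284+2.4142i
X[4] = 7
X[5] = 4.8284-2.4142i
X[6] = 1+2i
X[7] = -0.8284-0.4142i

X = [-9, -0.8284+0.4142i, 1-2i, 4.8284+2.4142i, 7, 4.8284-2.4142i, 1+2i, -0.8284-0.4142i]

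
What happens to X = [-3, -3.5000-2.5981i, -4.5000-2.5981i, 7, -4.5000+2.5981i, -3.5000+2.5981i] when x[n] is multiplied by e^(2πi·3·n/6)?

Modulation property: DFT(ω_6^(-3n)·x[n]) = X[(k-3) mod 6], so circularly shift X by 3 positions.

X[k-3] = [7, -4.5000+2.5981i, -3.5000+2.5981i, -3, -3.5000-2.5981i, -4.5000-2.5981i]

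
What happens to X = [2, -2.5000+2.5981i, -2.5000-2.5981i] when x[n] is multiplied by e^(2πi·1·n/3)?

Modulation property: DFT(ω_3^(-1n)·x[n]) = X[(k-1) mod 3], so circularly shift X by 1 positions.

X[k-1] = [-2.5000-2.5981i, 2, -2.5000+2.5981i]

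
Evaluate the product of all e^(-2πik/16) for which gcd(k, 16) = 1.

The primitive 16th roots of unity are ω_16^k for k coprime to 16: k ∈ {1, 3, 5, 7, 9, 11, 13, 15}
Their product equals the constant term of the cyclotomic polynomial Φ_16(x) up to sign.
For n ≥ 3, the product of all primitive nth roots of unity is 1. (For n=1 it is 1; for n=2 it is -1.)

1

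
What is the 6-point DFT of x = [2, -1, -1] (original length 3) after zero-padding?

Original 3-point DFT: [0, 3, 3]
Zero-padded 6-point DFT provides frequency interpolation.

DFT_6([x, 0, ...]) = [0, 2.0000+1.7321i, 3, 2, 3, 2.0000-1.7321i]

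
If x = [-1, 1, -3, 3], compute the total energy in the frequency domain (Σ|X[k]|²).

Parseval: Σ|x[n]|² = (1/N)Σ|X[k]|², so Σ|X[k]|² = N·Σ|x[n]|² = 4·20.0000

Σ|X[k]|² = N·Σ|x[n]|² = 4·20.0000 = 80.0000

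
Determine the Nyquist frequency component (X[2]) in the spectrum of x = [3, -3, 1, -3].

X[2] = Σ(n=0 to 3) x[n] · ω_4^(2n) where ω_4 = e^(-2πi/4)
= (3)·ω_4^0 + (-3)·ω_4^2 + (1)·ω_4^4 + (-3)·ω_4^6

X[2] = 10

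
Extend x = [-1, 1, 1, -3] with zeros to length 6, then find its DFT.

Original 4-point DFT: [-2, -2-4i, 2, -2+4i]
Zero-padded 6-point DFT provides frequency interpolation.

DFT_6([x, 0, ...]) = [-2, 2.0000-1.7321i, -5, 2, -5, 2.0000+1.7321i]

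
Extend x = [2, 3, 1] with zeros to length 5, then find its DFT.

Original 3-point DFT: [6, -1.7321i, 1.7321i]
Zero-padded 5-point DFT provides frequency interpolation.

DFT_5([x, 0, ...]) = [6, 2.1180-3.4410i, -0.1180-0.8123i, -0.1180+0.8123i, 2.1180+3.4410i]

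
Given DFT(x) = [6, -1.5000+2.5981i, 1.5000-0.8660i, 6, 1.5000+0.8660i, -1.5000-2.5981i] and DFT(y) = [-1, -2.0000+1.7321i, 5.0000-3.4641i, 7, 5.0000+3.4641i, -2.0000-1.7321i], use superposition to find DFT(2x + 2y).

By linearity: DFT(2x + 2y) = 2·DFT(x) + 2·DFT(y)
= 2·[6, -1.5000+2.5981i, 1.5000-0.8660i, 6, 1.5000+0.8660i, -1.5000-2.5981i] + 2·[-1, -2.0000+1.7321i, 5.0000-3.4641i, 7, 5.0000+3.4641i, -2.0000-1.7321i]

Computing element-wise:
Z[0] = 2·(6) + 2·(-1) = 10
Z[1] = 2·(-1.5000+2.5981i) + 2·(-2.0000+1.7321i) = -7.0000+8.6604i
Z[2] = 2·(1.5000-0.8660i) + 2·(5.0000-3.4641i) = 13.0000-8.6602i
Z[3] = 2·(6) + 2·(7) = 26
Z[4] = 2·(1.5000+0.8660i) + 2·(5.0000+3.4641i) = 13.0000+8.6602i
Z[5] = 2·(-1.5000-2.5981i) + 2·(-2.0000-1.7321i) = -7.0000-8.6604i

DFT(2x + 2y) = 2·X + 2·Y = [10, -7.0000+8.6604i, 13.0000-8.6602i, 26, 13.0000+8.6602i, -7.0000-8.6604i]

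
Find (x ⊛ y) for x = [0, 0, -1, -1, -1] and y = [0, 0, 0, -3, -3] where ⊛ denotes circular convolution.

(x ⊛ y)[n] = Σ(m=0 to 4) x[m] · y[(n-m) mod 5]

Computing each output sample:
(x ⊛ y)[0] = 3
(x ⊛ y)[1] = 6
(x ⊛ y)[2] = 6
(x ⊛ y)[3] = 3
(x ⊛ y)[4] = 0

x ⊛ y = [3, 6, 6, 3, 0]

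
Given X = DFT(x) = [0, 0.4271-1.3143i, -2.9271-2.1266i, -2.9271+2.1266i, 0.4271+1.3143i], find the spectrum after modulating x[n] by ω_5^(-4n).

Modulation property: DFT(ω_5^(-4n)·x[n]) = X[(k-4) mod 5], so circularly shift X by 4 positions.

X[k-4] = [0.4271-1.3143i, -2.9271-2.1266i, -2.9271+2.1266i, 0.4271+1.3143i, 0]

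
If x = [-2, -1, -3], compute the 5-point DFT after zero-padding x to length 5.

Original 3-point DFT: [-6, -1.7321i, 1.7321i]
Zero-padded 5-point DFT provides frequency interpolation.

DFT_5([x, 0, ...]) = [-6, 0.1180+2.7144i, -2.1180-2.2654i, -2.1180+2.2654i, 0.1180-2.7144i]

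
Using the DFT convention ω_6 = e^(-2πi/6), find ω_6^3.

ω_6^3 = e^(-2πi·3/6)
= cos(-2π·3/6) + i·sin(-2π·3/6)
= cos(-6π/6) + i·sin(-6π/6)

ω_6^3 = cos(-6π/6) + i·sin(-6π/6) = -1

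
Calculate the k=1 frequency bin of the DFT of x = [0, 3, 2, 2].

X[1] = Σ(n=0 to 3) x[n] · ω_4^(1n) where ω_4 = e^(-2πi/4)
= (0)·ω_4^0 + (3)·ω_4^1 + (2)·ω_4^2 + (2)·ω_4^3

X[1] = -2-1i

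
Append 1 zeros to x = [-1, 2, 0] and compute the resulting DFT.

Original 3-point DFT: [1, -2.0000-1.7321i, -2.0000+1.7321i]
Zero-padded 4-point DFT provides frequency interpolation.

DFT_4([x, 0, ...]) = [1, -1-2i, -3, -1+2i]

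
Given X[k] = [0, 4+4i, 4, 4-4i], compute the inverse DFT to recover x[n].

x[n] = (1/4) Σ(k=0 to 3) X[k] · e^(2πikn/4)

Computing each x[n]:
x[0] = 3
x[1] = -3
x[2] = -1
x[3] = 1

x = [3, -3, -1, 1]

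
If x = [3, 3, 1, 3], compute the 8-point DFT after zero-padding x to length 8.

Original 4-point DFT: [10, 2, -2, 2]
Zero-padded 8-point DFT provides frequency interpolation.

DFT_8([x, 0, ...]) = [10, 3.0000-5.2426i, 2, 3.0000-3.2426i, -2, 3.0000+3.2426i, 2, 3.0000+5.2426i]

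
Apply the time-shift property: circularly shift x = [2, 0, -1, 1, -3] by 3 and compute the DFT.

Time shift by 3: X_shifted[k] = ω_5^(3k) · X[k]
Shifted x = [-1, 1, -3, 2, 0]

DFT(x[n-3]) = [-1, 0.1180+1.9879i, -2.1180-5.3431i, -2.1180+5.3431i, 0.1180-1.9879i]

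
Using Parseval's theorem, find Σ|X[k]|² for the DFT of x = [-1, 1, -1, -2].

Parseval: Σ|x[n]|² = (1/N)Σ|X[k]|², so Σ|X[k]|² = N·Σ|x[n]|² = 4·7.0000

Σ|X[k]|² = N·Σ|x[n]|² = 4·7.0000 = 28.0000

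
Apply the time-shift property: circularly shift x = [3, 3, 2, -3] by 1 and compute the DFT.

Time shift by 1: X_shifted[k] = ω_4^(1k) · X[k]
Shifted x = [-3, 3, 3, 2]

DFT(x[n-1]) = [5, -6-1i, -5, -6+1i]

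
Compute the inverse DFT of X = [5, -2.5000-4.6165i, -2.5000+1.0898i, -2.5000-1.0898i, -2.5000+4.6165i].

x[n] = (1/5) Σ(k=0 to 4) X[k] · e^(2πikn/5)

Computing each x[n]:
x[0] = -1
x[1] = 3
x[2] = 3
x[3] = 0
x[4] = 0

x = [-1, 3, 3, 0, 0]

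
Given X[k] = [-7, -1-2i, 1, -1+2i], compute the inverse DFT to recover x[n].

x[n] = (1/4) Σ(k=0 to 3) X[k] · e^(2πikn/4)

Computing each x[n]:
x[0] = -2
x[1] = -1
x[2] = -1
x[3] = -3

x = [-2, -1, -1, -3]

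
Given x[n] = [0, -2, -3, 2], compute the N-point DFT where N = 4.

X[k] = Σ(n=0 to 3) x[n] · ω_4^(nk)
where ω_4 = e^(-2πi/4)

Computing each X[k]:
X[0] = -3
X[1] = 3+4i
X[2] = -3
X[3] = 3-4i

X = [-3, 3+4i, -3, 3-4i]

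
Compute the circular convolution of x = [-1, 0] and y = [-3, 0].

(x ⊛ y)[n] = Σ(m=0 to 1) x[m] · y[(n-m) mod 2]

Computing each output sample:
(x ⊛ y)[0] = 3
(x ⊛ y)[1] = 0

x ⊛ y = [3, 0]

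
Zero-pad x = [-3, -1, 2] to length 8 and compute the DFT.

Original 3-point DFT: [-2, -3.5000+2.5981i, -3.5000-2.5981i]
Zero-padded 8-point DFT provides frequency interpolation.

DFT_8([x, 0, ...]) = [-2, -3.7071-1.2929i, -5+1i, -2.2929+2.7071i, 0, -2.2929-2.7071i, -5-1i, -3.7071+1.2929i]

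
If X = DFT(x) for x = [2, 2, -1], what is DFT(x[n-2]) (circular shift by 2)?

Time shift by 2: X_shifted[k] = ω_3^(2k) · X[k]
Shifted x = [2, -1, 2]

DFT(x[n-2]) = [3, 1.5000+2.5981i, 1.5000-2.5981i]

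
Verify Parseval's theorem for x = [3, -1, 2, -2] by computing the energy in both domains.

Time domain:
Σ|x[n]|² = |3|² + |-1|² + |2|² + |-2|² = 18.0000

Frequency domain:
(1/4)Σ|X[k]|² = (1/4)(|2|² + |1-1i|² + |8|² + |1+1i|²) = (1/4)·72.0000 = 18.0000

Both sides agree, confirming Parseval's theorem.

Σ|x[n]|² = (1/N)Σ|X[k]|² = 18.0000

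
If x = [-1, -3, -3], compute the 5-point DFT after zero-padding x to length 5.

Original 3-point DFT: [-7, 2, 2]
Zero-padded 5-point DFT provides frequency interpolation.

DFT_5([x, 0, ...]) = [-7, 0.5000+4.6165i, 0.5000-1.0898i, 0.5000+1.0898i, 0.5000-4.6165i]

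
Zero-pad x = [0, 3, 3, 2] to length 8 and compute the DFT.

Original 4-point DFT: [8, -3-1i, -2, -3+1i]
Zero-padded 8-point DFT provides frequency interpolation.

DFT_8([x, 0, ...]) = [8, 0.7071-6.5355i, -3-1i, -0.7071-0.5355i, -2, -0.7071+0.5355i, -3+1i, 0.7071+6.5355i]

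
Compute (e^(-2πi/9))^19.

Since ω_9^9 = 1, powers reduce modulo 9.
19 mod 9 = 1
So ω_9^19 = ω_9^1 = e^(-2πi·1/9)

ω_9^19 = ω_9^1 = 0.7660-0.6428i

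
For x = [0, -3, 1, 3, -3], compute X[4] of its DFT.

X[4] = Σ(n=0 to 4) x[n] · ω_5^(4n) where ω_5 = e^(-2πi/5)
= (0)·ω_5^0 + (-3)·ω_5^4 + (1)·ω_5^8 + (3)·ω_5^12 + (-3)·ω_5^16

X[4] = -5.0902-1.1756i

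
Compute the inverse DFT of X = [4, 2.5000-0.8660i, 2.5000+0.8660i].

x[n] = (1/3) Σ(k=0 to 2) X[k] · e^(2πikn/3)

Computing each x[n]:
x[0] = 3
x[1] = 1
x[2] = 0

x = [3, 1, 0]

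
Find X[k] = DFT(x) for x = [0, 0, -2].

X[k] = Σ(n=0 to 2) x[n] · ω_3^(nk)
where ω_3 = e^(-2πi/3)

Computing each X[k]:
X[0] = -2
X[1] = 1.0000-1.7321i
X[2] = 1.0000+1.7321i

X = [-2, 1.0000-1.7321i, 1.0000+1.7321i]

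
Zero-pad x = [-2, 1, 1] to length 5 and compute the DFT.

Original 3-point DFT: [0, -3, -3]
Zero-padded 5-point DFT provides frequency interpolation.

DFT_5([x, 0, ...]) = [0, -2.5000-1.5388i, -2.5000+0.3633i, -2.5000-0.3633i, -2.5000+1.5388i]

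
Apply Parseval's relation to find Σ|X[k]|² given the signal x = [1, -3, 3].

Parseval: Σ|x[n]|² = (1/N)Σ|X[k]|², so Σ|X[k]|² = N·Σ|x[n]|² = 3·19.0000

Σ|X[k]|² = N·Σ|x[n]|² = 3·19.0000 = 57.0000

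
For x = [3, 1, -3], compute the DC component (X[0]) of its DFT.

X[0] = Σ(n=0 to 2) x[n] · ω_3^0 = Σ x[n]
= (3) + (1) + (-3)

X[0] = 1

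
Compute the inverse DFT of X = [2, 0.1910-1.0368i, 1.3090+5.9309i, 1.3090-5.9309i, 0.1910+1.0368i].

x[n] = (1/5) Σ(k=0 to 4) X[k] · e^(2πikn/5)

Computing each x[n]:
x[0] = 1
x[1] = -1
x[2] = 3
x[3] = -2
x[4] = 1

x = [1, -1, 3, -2, 1]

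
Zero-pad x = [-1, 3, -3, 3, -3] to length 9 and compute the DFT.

Original 5-point DFT: [-1, -1.0000-2.1796i, -1.0000-9.2331i, -1.0000+9.2331i, -1.0000+2.1796i]
Zero-padded 9-point DFT provides frequency interpolation.

DFT_9([x, 0, ...]) = [-1, 2.0963-0.5460i, -1.4581-1.2586i, 3.5000-2.5981i, -8.1382-8.5069i, -8.1382+8.5069i, 3.5000+2.5981i, -1.4581+1.2586i, 2.0963+0.5460i]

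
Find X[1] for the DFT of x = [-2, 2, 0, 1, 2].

X[1] = Σ(n=0 to 4) x[n] · ω_5^(1n) where ω_5 = e^(-2πi/5)
= (-2)·ω_5^0 + (2)·ω_5^1 + (0)·ω_5^2 + (1)·ω_5^3 + (2)·ω_5^4

X[1] = -1.5729+0.5878i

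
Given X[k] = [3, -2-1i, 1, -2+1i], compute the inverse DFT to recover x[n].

x[n] = (1/4) Σ(k=0 to 3) X[k] · e^(2πikn/4)

Computing each x[n]:
x[0] = 0
x[1] = 1
x[2] = 2
x[3] = 0

x = [0, 1, 2, 0]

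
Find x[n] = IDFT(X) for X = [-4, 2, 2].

x[n] = (1/3) Σ(k=0 to 2) X[k] · e^(2πikn/3)

Computing each x[n]:
x[0] = 0
x[1] = -2
x[2] = -2

x = [0, -2, -2]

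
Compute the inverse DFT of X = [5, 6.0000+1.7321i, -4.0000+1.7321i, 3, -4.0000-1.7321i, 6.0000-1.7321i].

x[n] = (1/6) Σ(k=0 to 5) X[k] · e^(2πikn/6)

Computing each x[n]:
x[0] = 2
x[1] = 1
x[2] = 1
x[3] = -3
x[4] = 1
x[5] = 3

x = [2, 1, 1, -3, 1, 3]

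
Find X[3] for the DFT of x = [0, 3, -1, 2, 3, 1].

X[3] = Σ(n=0 to 5) x[n] · ω_6^(3n) where ω_6 = e^(-2πi/6)
= (0)·ω_6^0 + (3)·ω_6^3 + (-1)·ω_6^6 + (2)·ω_6^9 + (3)·ω_6^12 + (1)·ω_6^15

X[3] = -4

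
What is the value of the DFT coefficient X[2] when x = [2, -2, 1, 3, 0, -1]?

X[2] = Σ(n=0 to 5) x[n] · ω_6^(2n) where ω_6 = e^(-2πi/6)
= (2)·ω_6^0 + (-2)·ω_6^2 + (1)·ω_6^4 + (3)·ω_6^6 + (0)·ω_6^8 + (-1)·ω_6^10

X[2] = 6.0000+1.7321i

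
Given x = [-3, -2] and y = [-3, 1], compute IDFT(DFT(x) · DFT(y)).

(x ⊛ y)[n] = Σ(m=0 to 1) x[m] · y[(n-m) mod 2]

Computing each output sample:
(x ⊛ y)[0] = 7
(x ⊛ y)[1] = 3

x ⊛ y = [7, 3]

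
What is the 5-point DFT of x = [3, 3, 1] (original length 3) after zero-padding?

Original 3-point DFT: [7, 1.0000-1.7321i, 1.0000+1.7321i]
Zero-padded 5-point DFT provides frequency interpolation.

DFT_5([x, 0, ...]) = [7, 3.1180-3.4410i, 0.8820-0.8123i, 0.8820+0.8123i, 3.1180+3.4410i]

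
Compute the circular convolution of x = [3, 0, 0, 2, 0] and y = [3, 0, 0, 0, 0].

(x ⊛ y)[n] = Σ(m=0 to 4) x[m] · y[(n-m) mod 5]

Computing each output sample:
(x ⊛ y)[0] = 9
(x ⊛ y)[1] = 0
(x ⊛ y)[2] = 0
(x ⊛ y)[3] = 6
(x ⊛ y)[4] = 0

x ⊛ y = [9, 0, 0, 6, 0]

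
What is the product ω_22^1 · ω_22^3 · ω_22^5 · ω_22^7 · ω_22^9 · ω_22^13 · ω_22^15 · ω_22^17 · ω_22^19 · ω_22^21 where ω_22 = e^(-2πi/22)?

The primitive 22nd roots of unity are ω_22^k for k coprime to 22: k ∈ {1, 3, 5, 7, 9, 13, 15, 17, 19, 21}
Their product equals the constant term of the cyclotomic polynomial Φ_22(x) up to sign.
For n ≥ 3, the product of all primitive nth roots of unity is 1. (For n=1 it is 1; for n=2 it is -1.)

1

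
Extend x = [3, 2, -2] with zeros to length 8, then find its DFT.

Original 3-point DFT: [3, 3.0000-3.4641i, 3.0000+3.4641i]
Zero-padded 8-point DFT provides frequency interpolation.

DFT_8([x, 0, ...]) = [3, 4.4142+0.5858i, 5-2i, 1.5858-3.4142i, -1, 1.5858+3.4142i, 5+2i, 4.4142-0.5858i]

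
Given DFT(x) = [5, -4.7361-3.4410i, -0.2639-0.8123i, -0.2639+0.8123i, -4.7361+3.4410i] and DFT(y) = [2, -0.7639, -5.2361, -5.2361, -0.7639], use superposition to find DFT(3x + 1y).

By linearity: DFT(3x + 1y) = 3·DFT(x) + 1·DFT(y)
= 3·[5, -4.7361-3.4410i, -0.2639-0.8123i, -0.2639+0.8123i, -4.7361+3.4410i] + 1·[2, -0.7639, -5.2361, -5.2361, -0.7639]

Computing element-wise:
Z[0] = 3·(5) + 1·(2) = 17
Z[1] = 3·(-4.7361-3.4410i) + 1·(-0.7639) = -14.9722-10.3230i
Z[2] = 3·(-0.2639-0.8123i) + 1·(-5.2361) = -6.0278-2.4369i
Z[3] = 3·(-0.2639+0.8123i) + 1·(-5.2361) = -6.0278+2.4369i
Z[4] = 3·(-4.7361+3.4410i) + 1·(-0.7639) = -14.9722+10.3230i

DFT(3x + 1y) = 3·X + 1·Y = [17, -14.9722-10.3230i, -6.0278-2.4369i, -6.0278+2.4369i, -14.9722+10.3230i]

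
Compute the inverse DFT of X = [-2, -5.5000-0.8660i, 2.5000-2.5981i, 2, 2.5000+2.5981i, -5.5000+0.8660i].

x[n] = (1/6) Σ(k=0 to 5) X[k] · e^(2πikn/6)

Computing each x[n]:
x[0] = -1
x[1] = -1
x[2] = 0
x[3] = 2
x[4] = 1
x[5] = -3

x = [-1, -1, 0, 2, 1, -3]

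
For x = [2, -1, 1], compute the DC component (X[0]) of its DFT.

X[0] = Σ(n=0 to 2) x[n] · ω_3^0 = Σ x[n]
= (2) + (-1) + (1)

X[0] = 2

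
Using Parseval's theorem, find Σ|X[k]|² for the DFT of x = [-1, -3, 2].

Parseval: Σ|x[n]|² = (1/N)Σ|X[k]|², so Σ|X[k]|² = N·Σ|x[n]|² = 3·14.0000

Σ|X[k]|² = N·Σ|x[n]|² = 3·14.0000 = 42.0000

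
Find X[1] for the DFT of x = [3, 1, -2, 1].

X[1] = Σ(n=0 to 3) x[n] · ω_4^(1n) where ω_4 = e^(-2πi/4)
= (3)·ω_4^0 + (1)·ω_4^1 + (-2)·ω_4^2 + (1)·ω_4^3

X[1] = 5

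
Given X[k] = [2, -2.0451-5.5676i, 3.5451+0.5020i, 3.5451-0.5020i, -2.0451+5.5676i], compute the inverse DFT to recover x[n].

x[n] = (1/5) Σ(k=0 to 4) X[k] · e^(2πikn/5)

Computing each x[n]:
x[0] = 1
x[1] = 1
x[2] = 3
x[3] = 0
x[4] = -3

x = [1, 1, 3, 0, -3]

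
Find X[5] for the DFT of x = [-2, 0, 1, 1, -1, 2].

X[5] = Σ(n=0 to 5) x[n] · ω_6^(5n) where ω_6 = e^(-2πi/6)
= (-2)·ω_6^0 + (0)·ω_6^5 + (1)·ω_6^10 + (1)·ω_6^15 + (-1)·ω_6^20 + (2)·ω_6^25

X[5] = -2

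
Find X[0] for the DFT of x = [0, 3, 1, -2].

X[0] = Σ(n=0 to 3) x[n] · ω_4^0 = Σ x[n]
= (0) + (3) + (1) + (-2)

X[0] = 2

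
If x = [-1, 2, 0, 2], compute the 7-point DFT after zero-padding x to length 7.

Original 4-point DFT: [3, -1, -5, -1]
Zero-padded 7-point DFT provides frequency interpolation.

DFT_7([x, 0, ...]) = [3, -1.5550-2.4314i, -0.1981-0.3862i, -3.2470-2.8176i, -3.2470+2.8176i, -0.1981+0.3862i, -1.5550+2.4314i]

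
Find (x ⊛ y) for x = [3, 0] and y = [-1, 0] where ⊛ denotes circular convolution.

(x ⊛ y)[n] = Σ(m=0 to 1) x[m] · y[(n-m) mod 2]

Computing each output sample:
(x ⊛ y)[0] = -3
(x ⊛ y)[1] = 0

x ⊛ y = [-3, 0]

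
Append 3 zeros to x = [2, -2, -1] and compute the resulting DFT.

Original 3-point DFT: [-1, 3.5000+0.8660i, 3.5000-0.8660i]
Zero-padded 6-point DFT provides frequency interpolation.

DFT_6([x, 0, ...]) = [-1, 1.5000+2.5981i, 3.5000+0.8660i, 3, 3.5000-0.8660i, 1.5000-2.5981i]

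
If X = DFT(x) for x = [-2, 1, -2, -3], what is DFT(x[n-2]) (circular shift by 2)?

Time shift by 2: X_shifted[k] = ω_4^(2k) · X[k]
Shifted x = [-2, -3, -2, 1]

DFT(x[n-2]) = [-6, 4i, -2, -4i]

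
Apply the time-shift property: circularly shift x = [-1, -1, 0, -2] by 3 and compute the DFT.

Time shift by 3: X_shifted[k] = ω_4^(3k) · X[k]
Shifted x = [-1, 0, -2, -1]

DFT(x[n-3]) = [-4, 1-1i, -2, 1+1i]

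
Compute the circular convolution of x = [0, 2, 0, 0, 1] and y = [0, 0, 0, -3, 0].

(x ⊛ y)[n] = Σ(m=0 to 4) x[m] · y[(n-m) mod 5]

Computing each output sample:
(x ⊛ y)[0] = 0
(x ⊛ y)[1] = 0
(x ⊛ y)[2] = -3
(x ⊛ y)[3] = 0
(x ⊛ y)[4] = -6

x ⊛ y = [0, 0, -3, 0, -6]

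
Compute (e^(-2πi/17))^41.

Since ω_17^17 = 1, powers reduce modulo 17.
41 mod 17 = 7
So ω_17^41 = ω_17^7 = e^(-2πi·7/17)

ω_17^41 = ω_17^7 = -0.8502-0.5264i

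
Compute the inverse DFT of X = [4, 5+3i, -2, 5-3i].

x[n] = (1/4) Σ(k=0 to 3) X[k] · e^(2πikn/4)

Computing each x[n]:
x[0] = 3
x[1] = 0
x[2] = -2
x[3] = 3

x = [3, 0, -2, 3]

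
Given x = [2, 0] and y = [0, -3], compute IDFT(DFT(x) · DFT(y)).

(x ⊛ y)[n] = Σ(m=0 to 1) x[m] · y[(n-m) mod 2]

Computing each output sample:
(x ⊛ y)[0] = 0
(x ⊛ y)[1] = -6

x ⊛ y = [0, -6]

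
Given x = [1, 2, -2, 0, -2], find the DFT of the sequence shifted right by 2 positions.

Time shift by 2: X_shifted[k] = ω_5^(2k) · X[k]
Shifted x = [0, -2, 1, 2, -2]

DFT(x[n-2]) = [-1, -3.6631+0.5878i, 4.1631-0.9511i, 4.1631+0.9511i, -3.6631-0.5878i]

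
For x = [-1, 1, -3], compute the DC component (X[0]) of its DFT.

X[0] = Σ(n=0 to 2) x[n] · ω_3^0 = Σ x[n]
= (-1) + (1) + (-3)

X[0] = -3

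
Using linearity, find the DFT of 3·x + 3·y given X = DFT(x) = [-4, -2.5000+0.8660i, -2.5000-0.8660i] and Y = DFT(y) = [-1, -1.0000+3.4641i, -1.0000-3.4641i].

By linearity: DFT(3x + 3y) = 3·DFT(x) + 3·DFT(y)
= 3·[-4, -2.5000+0.8660i, -2.5000-0.8660i] + 3·[-1, -1.0000+3.4641i, -1.0000-3.4641i]

Computing element-wise:
Z[0] = 3·(-4) + 3·(-1) = -15
Z[1] = 3·(-2.5000+0.8660i) + 3·(-1.0000+3.4641i) = -10.5000+12.9903i
Z[2] = 3·(-2.5000-0.8660i) + 3·(-1.0000-3.4641i) = -10.5000-12.9903i

DFT(3x + 3y) = 3·X + 3·Y = [-15, -10.5000+12.9903i, -10.5000-12.9903i]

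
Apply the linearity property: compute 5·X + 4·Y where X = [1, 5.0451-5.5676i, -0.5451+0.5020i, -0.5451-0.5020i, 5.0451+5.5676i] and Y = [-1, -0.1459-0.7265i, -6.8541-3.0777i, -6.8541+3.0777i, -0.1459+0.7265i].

By linearity: DFT(5x + 4y) = 5·DFT(x) + 4·DFT(y)
= 5·[1, 5.0451-5.5676i, -0.5451+0.5020i, -0.5451-0.5020i, 5.0451+5.5676i] + 4·[-1, -0.1459-0.7265i, -6.8541-3.0777i, -6.8541+3.0777i, -0.1459+0.7265i]

Computing element-wise:
Z[0] = 5·(1) + 4·(-1) = 1
Z[1] = 5·(5.0451-5.5676i) + 4·(-0.1459-0.7265i) = 24.6419-30.7440i
Z[2] = 5·(-0.5451+0.5020i) + 4·(-6.8541-3.0777i) = -30.1419-9.8008i
Z[3] = 5·(-0.5451-0.5020i) + 4·(-6.8541+3.0777i) = -30.1419+9.8008i
Z[4] = 5·(5.0451+5.5676i) + 4·(-0.1459+0.7265i) = 24.6419+30.7440i

DFT(5x + 4y) = 5·X + 4·Y = [1, 24.6419-30.7440i, -30.1419-9.8008i, -30.1419+9.8008i, 24.6419+30.7440i]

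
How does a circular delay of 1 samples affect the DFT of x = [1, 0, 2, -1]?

Time shift by 1: X_shifted[k] = ω_4^(1k) · X[k]
Shifted x = [-1, 1, 0, 2]

DFT(x[n-1]) = [2, -1+1i, -4, -1-1i]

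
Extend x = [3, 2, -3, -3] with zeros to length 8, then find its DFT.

Original 4-point DFT: [-1, 6-5i, 1, 6+5i]
Zero-padded 8-point DFT provides frequency interpolation.

DFT_8([x, 0, ...]) = [-1, 6.5355+3.7071i, 6-5i, -0.5355-2.2929i, 1, -0.5355+2.2929i, 6+5i, 6.5355-3.7071i]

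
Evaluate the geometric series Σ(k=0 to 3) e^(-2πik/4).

Sum of all nth roots of unity equals 0 for n > 1 (geometric series with r ≠ 1).

0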